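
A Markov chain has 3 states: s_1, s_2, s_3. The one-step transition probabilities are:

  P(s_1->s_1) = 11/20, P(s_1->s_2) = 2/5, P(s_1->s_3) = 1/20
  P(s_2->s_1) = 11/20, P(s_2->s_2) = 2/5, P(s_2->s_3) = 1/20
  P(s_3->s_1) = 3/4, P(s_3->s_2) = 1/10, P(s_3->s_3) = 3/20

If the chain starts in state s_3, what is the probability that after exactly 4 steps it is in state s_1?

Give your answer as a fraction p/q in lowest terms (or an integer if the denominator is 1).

Answer: 5613/10000

Derivation:
Computing P^4 by repeated multiplication:
P^1 =
  s_1: [11/20, 2/5, 1/20]
  s_2: [11/20, 2/5, 1/20]
  s_3: [3/4, 1/10, 3/20]
P^2 =
  s_1: [14/25, 77/200, 11/200]
  s_2: [14/25, 77/200, 11/200]
  s_3: [29/50, 71/200, 13/200]
P^3 =
  s_1: [561/1000, 767/2000, 111/2000]
  s_2: [561/1000, 767/2000, 111/2000]
  s_3: [563/1000, 761/2000, 113/2000]
P^4 =
  s_1: [5611/10000, 7667/20000, 1111/20000]
  s_2: [5611/10000, 7667/20000, 1111/20000]
  s_3: [5613/10000, 7661/20000, 1113/20000]

(P^4)[s_3 -> s_1] = 5613/10000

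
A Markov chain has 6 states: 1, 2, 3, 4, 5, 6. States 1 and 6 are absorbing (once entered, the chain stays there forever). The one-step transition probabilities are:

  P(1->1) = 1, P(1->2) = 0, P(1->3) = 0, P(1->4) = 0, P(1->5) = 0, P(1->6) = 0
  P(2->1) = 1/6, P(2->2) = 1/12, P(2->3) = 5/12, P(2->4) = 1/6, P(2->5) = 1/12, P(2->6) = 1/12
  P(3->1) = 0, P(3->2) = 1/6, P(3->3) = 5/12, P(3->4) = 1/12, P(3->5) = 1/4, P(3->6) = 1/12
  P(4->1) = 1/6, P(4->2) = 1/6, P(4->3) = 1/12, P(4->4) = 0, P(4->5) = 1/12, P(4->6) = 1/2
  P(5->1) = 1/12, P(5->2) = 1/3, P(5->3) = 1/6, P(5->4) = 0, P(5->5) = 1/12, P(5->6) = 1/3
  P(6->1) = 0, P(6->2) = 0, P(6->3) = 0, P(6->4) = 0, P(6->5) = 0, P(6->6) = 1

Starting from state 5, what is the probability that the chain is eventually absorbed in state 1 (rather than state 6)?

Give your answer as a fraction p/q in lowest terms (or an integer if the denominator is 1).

Let a_i = P(absorbed in 1 | start in state i).
Boundary conditions: a_1 = 1, a_6 = 0.
For each transient state i, a_i = sum_j P(i->j) * a_j:
  a_2 = 1/6*a_1 + 1/12*a_2 + 5/12*a_3 + 1/6*a_4 + 1/12*a_5 + 1/12*a_6
  a_3 = 0*a_1 + 1/6*a_2 + 5/12*a_3 + 1/12*a_4 + 1/4*a_5 + 1/12*a_6
  a_4 = 1/6*a_1 + 1/6*a_2 + 1/12*a_3 + 0*a_4 + 1/12*a_5 + 1/2*a_6
  a_5 = 1/12*a_1 + 1/3*a_2 + 1/6*a_3 + 0*a_4 + 1/12*a_5 + 1/3*a_6

Substituting a_1 = 1 and a_6 = 0, rearrange to (I - Q) a = r where r[i] = P(i -> 1):
  [11/12, -5/12, -1/6, -1/12] . (a_2, a_3, a_4, a_5) = 1/6
  [-1/6, 7/12, -1/12, -1/4] . (a_2, a_3, a_4, a_5) = 0
  [-1/6, -1/12, 1, -1/12] . (a_2, a_3, a_4, a_5) = 1/6
  [-1/3, -1/6, 0, 11/12] . (a_2, a_3, a_4, a_5) = 1/12

Solving yields:
  a_2 = 2364/6259
  a_3 = 1663/6259
  a_4 = 1720/6259
  a_5 = 1731/6259

Starting state is 5, so the absorption probability is a_5 = 1731/6259.

Answer: 1731/6259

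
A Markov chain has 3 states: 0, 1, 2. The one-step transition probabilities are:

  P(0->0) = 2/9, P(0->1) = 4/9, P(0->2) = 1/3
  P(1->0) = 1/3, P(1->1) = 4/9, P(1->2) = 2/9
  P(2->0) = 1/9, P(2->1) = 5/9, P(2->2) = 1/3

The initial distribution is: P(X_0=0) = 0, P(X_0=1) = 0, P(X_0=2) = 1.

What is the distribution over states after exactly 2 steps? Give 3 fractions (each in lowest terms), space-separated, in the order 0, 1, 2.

Answer: 20/81 13/27 22/81

Derivation:
Propagating the distribution step by step (d_{t+1} = d_t * P):
d_0 = (0=0, 1=0, 2=1)
  d_1[0] = 0*2/9 + 0*1/3 + 1*1/9 = 1/9
  d_1[1] = 0*4/9 + 0*4/9 + 1*5/9 = 5/9
  d_1[2] = 0*1/3 + 0*2/9 + 1*1/3 = 1/3
d_1 = (0=1/9, 1=5/9, 2=1/3)
  d_2[0] = 1/9*2/9 + 5/9*1/3 + 1/3*1/9 = 20/81
  d_2[1] = 1/9*4/9 + 5/9*4/9 + 1/3*5/9 = 13/27
  d_2[2] = 1/9*1/3 + 5/9*2/9 + 1/3*1/3 = 22/81
d_2 = (0=20/81, 1=13/27, 2=22/81)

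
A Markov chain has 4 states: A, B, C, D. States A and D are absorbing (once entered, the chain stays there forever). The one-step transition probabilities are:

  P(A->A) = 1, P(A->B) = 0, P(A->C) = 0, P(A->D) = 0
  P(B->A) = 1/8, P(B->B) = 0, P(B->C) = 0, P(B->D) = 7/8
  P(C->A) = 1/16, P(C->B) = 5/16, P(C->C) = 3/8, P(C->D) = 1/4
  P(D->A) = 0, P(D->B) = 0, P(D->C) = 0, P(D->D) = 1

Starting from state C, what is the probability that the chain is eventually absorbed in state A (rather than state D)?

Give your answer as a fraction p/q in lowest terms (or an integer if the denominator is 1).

Let a_i = P(absorbed in A | start in state i).
Boundary conditions: a_A = 1, a_D = 0.
For each transient state i, a_i = sum_j P(i->j) * a_j:
  a_B = 1/8*a_A + 0*a_B + 0*a_C + 7/8*a_D
  a_C = 1/16*a_A + 5/16*a_B + 3/8*a_C + 1/4*a_D

Substituting a_A = 1 and a_D = 0, rearrange to (I - Q) a = r where r[i] = P(i -> A):
  [1, 0] . (a_B, a_C) = 1/8
  [-5/16, 5/8] . (a_B, a_C) = 1/16

Solving yields:
  a_B = 1/8
  a_C = 13/80

Starting state is C, so the absorption probability is a_C = 13/80.

Answer: 13/80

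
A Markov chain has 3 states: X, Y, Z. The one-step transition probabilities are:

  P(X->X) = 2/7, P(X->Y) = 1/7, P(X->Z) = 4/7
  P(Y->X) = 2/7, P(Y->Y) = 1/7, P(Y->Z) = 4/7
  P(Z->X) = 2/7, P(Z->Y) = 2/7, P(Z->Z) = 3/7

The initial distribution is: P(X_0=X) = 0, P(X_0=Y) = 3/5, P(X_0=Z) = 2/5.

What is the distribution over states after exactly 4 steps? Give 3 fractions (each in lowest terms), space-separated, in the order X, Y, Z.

Answer: 2/7 2573/12005 6002/12005

Derivation:
Propagating the distribution step by step (d_{t+1} = d_t * P):
d_0 = (X=0, Y=3/5, Z=2/5)
  d_1[X] = 0*2/7 + 3/5*2/7 + 2/5*2/7 = 2/7
  d_1[Y] = 0*1/7 + 3/5*1/7 + 2/5*2/7 = 1/5
  d_1[Z] = 0*4/7 + 3/5*4/7 + 2/5*3/7 = 18/35
d_1 = (X=2/7, Y=1/5, Z=18/35)
  d_2[X] = 2/7*2/7 + 1/5*2/7 + 18/35*2/7 = 2/7
  d_2[Y] = 2/7*1/7 + 1/5*1/7 + 18/35*2/7 = 53/245
  d_2[Z] = 2/7*4/7 + 1/5*4/7 + 18/35*3/7 = 122/245
d_2 = (X=2/7, Y=53/245, Z=122/245)
  d_3[X] = 2/7*2/7 + 53/245*2/7 + 122/245*2/7 = 2/7
  d_3[Y] = 2/7*1/7 + 53/245*1/7 + 122/245*2/7 = 367/1715
  d_3[Z] = 2/7*4/7 + 53/245*4/7 + 122/245*3/7 = 858/1715
d_3 = (X=2/7, Y=367/1715, Z=858/1715)
  d_4[X] = 2/7*2/7 + 367/1715*2/7 + 858/1715*2/7 = 2/7
  d_4[Y] = 2/7*1/7 + 367/1715*1/7 + 858/1715*2/7 = 2573/12005
  d_4[Z] = 2/7*4/7 + 367/1715*4/7 + 858/1715*3/7 = 6002/12005
d_4 = (X=2/7, Y=2573/12005, Z=6002/12005)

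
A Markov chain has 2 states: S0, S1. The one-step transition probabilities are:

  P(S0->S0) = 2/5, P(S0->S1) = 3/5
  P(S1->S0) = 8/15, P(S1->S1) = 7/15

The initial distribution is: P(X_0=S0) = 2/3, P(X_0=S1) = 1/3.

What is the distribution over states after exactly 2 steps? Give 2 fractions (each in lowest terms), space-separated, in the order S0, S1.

Propagating the distribution step by step (d_{t+1} = d_t * P):
d_0 = (S0=2/3, S1=1/3)
  d_1[S0] = 2/3*2/5 + 1/3*8/15 = 4/9
  d_1[S1] = 2/3*3/5 + 1/3*7/15 = 5/9
d_1 = (S0=4/9, S1=5/9)
  d_2[S0] = 4/9*2/5 + 5/9*8/15 = 64/135
  d_2[S1] = 4/9*3/5 + 5/9*7/15 = 71/135
d_2 = (S0=64/135, S1=71/135)

Answer: 64/135 71/135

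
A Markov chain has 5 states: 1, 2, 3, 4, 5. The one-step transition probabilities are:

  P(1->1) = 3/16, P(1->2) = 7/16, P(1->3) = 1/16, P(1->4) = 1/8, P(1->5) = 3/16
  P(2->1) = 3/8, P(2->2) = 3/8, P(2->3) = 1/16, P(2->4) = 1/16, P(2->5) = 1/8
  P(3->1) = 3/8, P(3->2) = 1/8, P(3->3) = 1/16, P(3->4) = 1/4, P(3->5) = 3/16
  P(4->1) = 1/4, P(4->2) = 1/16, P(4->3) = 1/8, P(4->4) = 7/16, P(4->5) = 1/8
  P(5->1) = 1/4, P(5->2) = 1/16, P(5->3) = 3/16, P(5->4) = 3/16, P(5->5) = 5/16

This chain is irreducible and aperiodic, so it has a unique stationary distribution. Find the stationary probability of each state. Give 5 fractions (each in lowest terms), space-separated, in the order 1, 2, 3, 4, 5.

Answer: 3606/13055 9808/39165 109/1119 7573/39165 7151/39165

Derivation:
The stationary distribution satisfies pi = pi * P, i.e.:
  pi_1 = 3/16*pi_1 + 3/8*pi_2 + 3/8*pi_3 + 1/4*pi_4 + 1/4*pi_5
  pi_2 = 7/16*pi_1 + 3/8*pi_2 + 1/8*pi_3 + 1/16*pi_4 + 1/16*pi_5
  pi_3 = 1/16*pi_1 + 1/16*pi_2 + 1/16*pi_3 + 1/8*pi_4 + 3/16*pi_5
  pi_4 = 1/8*pi_1 + 1/16*pi_2 + 1/4*pi_3 + 7/16*pi_4 + 3/16*pi_5
  pi_5 = 3/16*pi_1 + 1/8*pi_2 + 3/16*pi_3 + 1/8*pi_4 + 5/16*pi_5
with normalization: pi_1 + pi_2 + pi_3 + pi_4 + pi_5 = 1.

Using the first 4 balance equations plus normalization, the linear system A*pi = b is:
  [-13/16, 3/8, 3/8, 1/4, 1/4] . pi = 0
  [7/16, -5/8, 1/8, 1/16, 1/16] . pi = 0
  [1/16, 1/16, -15/16, 1/8, 3/16] . pi = 0
  [1/8, 1/16, 1/4, -9/16, 3/16] . pi = 0
  [1, 1, 1, 1, 1] . pi = 1

Solving yields:
  pi_1 = 3606/13055
  pi_2 = 9808/39165
  pi_3 = 109/1119
  pi_4 = 7573/39165
  pi_5 = 7151/39165

Verification (pi * P):
  3606/13055*3/16 + 9808/39165*3/8 + 109/1119*3/8 + 7573/39165*1/4 + 7151/39165*1/4 = 3606/13055 = pi_1  (ok)
  3606/13055*7/16 + 9808/39165*3/8 + 109/1119*1/8 + 7573/39165*1/16 + 7151/39165*1/16 = 9808/39165 = pi_2  (ok)
  3606/13055*1/16 + 9808/39165*1/16 + 109/1119*1/16 + 7573/39165*1/8 + 7151/39165*3/16 = 109/1119 = pi_3  (ok)
  3606/13055*1/8 + 9808/39165*1/16 + 109/1119*1/4 + 7573/39165*7/16 + 7151/39165*3/16 = 7573/39165 = pi_4  (ok)
  3606/13055*3/16 + 9808/39165*1/8 + 109/1119*3/16 + 7573/39165*1/8 + 7151/39165*5/16 = 7151/39165 = pi_5  (ok)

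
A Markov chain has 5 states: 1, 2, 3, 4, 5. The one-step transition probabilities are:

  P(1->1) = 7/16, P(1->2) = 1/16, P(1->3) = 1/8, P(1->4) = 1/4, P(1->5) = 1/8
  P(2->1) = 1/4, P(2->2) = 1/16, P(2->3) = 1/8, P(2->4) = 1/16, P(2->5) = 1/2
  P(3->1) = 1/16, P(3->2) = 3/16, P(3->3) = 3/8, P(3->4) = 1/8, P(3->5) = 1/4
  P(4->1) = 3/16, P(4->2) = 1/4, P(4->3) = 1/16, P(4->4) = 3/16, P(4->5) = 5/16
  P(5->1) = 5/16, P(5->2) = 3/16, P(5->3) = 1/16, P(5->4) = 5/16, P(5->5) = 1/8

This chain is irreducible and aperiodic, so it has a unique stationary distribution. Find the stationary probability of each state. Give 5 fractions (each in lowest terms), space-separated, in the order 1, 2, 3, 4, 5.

The stationary distribution satisfies pi = pi * P, i.e.:
  pi_1 = 7/16*pi_1 + 1/4*pi_2 + 1/16*pi_3 + 3/16*pi_4 + 5/16*pi_5
  pi_2 = 1/16*pi_1 + 1/16*pi_2 + 3/16*pi_3 + 1/4*pi_4 + 3/16*pi_5
  pi_3 = 1/8*pi_1 + 1/8*pi_2 + 3/8*pi_3 + 1/16*pi_4 + 1/16*pi_5
  pi_4 = 1/4*pi_1 + 1/16*pi_2 + 1/8*pi_3 + 3/16*pi_4 + 5/16*pi_5
  pi_5 = 1/8*pi_1 + 1/2*pi_2 + 1/4*pi_3 + 5/16*pi_4 + 1/8*pi_5
with normalization: pi_1 + pi_2 + pi_3 + pi_4 + pi_5 = 1.

Using the first 4 balance equations plus normalization, the linear system A*pi = b is:
  [-9/16, 1/4, 1/16, 3/16, 5/16] . pi = 0
  [1/16, -15/16, 3/16, 1/4, 3/16] . pi = 0
  [1/8, 1/8, -5/8, 1/16, 1/16] . pi = 0
  [1/4, 1/16, 1/8, -13/16, 5/16] . pi = 0
  [1, 1, 1, 1, 1] . pi = 1

Solving yields:
  pi_1 = 14271/50992
  pi_2 = 3751/25496
  pi_3 = 6615/50992
  pi_4 = 5301/25496
  pi_5 = 6001/25496

Verification (pi * P):
  14271/50992*7/16 + 3751/25496*1/4 + 6615/50992*1/16 + 5301/25496*3/16 + 6001/25496*5/16 = 14271/50992 = pi_1  (ok)
  14271/50992*1/16 + 3751/25496*1/16 + 6615/50992*3/16 + 5301/25496*1/4 + 6001/25496*3/16 = 3751/25496 = pi_2  (ok)
  14271/50992*1/8 + 3751/25496*1/8 + 6615/50992*3/8 + 5301/25496*1/16 + 6001/25496*1/16 = 6615/50992 = pi_3  (ok)
  14271/50992*1/4 + 3751/25496*1/16 + 6615/50992*1/8 + 5301/25496*3/16 + 6001/25496*5/16 = 5301/25496 = pi_4  (ok)
  14271/50992*1/8 + 3751/25496*1/2 + 6615/50992*1/4 + 5301/25496*5/16 + 6001/25496*1/8 = 6001/25496 = pi_5  (ok)

Answer: 14271/50992 3751/25496 6615/50992 5301/25496 6001/25496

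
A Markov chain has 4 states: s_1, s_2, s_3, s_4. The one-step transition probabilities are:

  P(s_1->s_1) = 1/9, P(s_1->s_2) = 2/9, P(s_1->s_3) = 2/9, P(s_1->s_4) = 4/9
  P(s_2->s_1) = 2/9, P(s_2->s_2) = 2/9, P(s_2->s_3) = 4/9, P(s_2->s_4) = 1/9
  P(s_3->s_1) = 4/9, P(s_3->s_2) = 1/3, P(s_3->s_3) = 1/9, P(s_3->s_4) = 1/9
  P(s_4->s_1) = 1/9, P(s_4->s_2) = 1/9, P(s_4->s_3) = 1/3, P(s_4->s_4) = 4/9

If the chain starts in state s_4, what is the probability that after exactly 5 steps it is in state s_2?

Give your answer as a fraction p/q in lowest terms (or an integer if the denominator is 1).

Answer: 13067/59049

Derivation:
Computing P^5 by repeated multiplication:
P^1 =
  s_1: [1/9, 2/9, 2/9, 4/9]
  s_2: [2/9, 2/9, 4/9, 1/9]
  s_3: [4/9, 1/3, 1/9, 1/9]
  s_4: [1/9, 1/9, 1/3, 4/9]
P^2 =
  s_1: [17/81, 16/81, 8/27, 8/27]
  s_2: [23/81, 7/27, 19/81, 2/9]
  s_3: [5/27, 2/9, 8/27, 8/27]
  s_4: [19/81, 17/81, 7/27, 8/27]
P^3 =
  s_1: [169/729, 2/9, 194/729, 68/243]
  s_2: [53/243, 163/729, 203/729, 68/243]
  s_3: [19/81, 2/9, 22/81, 22/81]
  s_4: [161/729, 53/243, 199/729, 70/243]
P^4 =
  s_1: [491/2187, 1448/6561, 1792/6561, 616/2187]
  s_2: [1501/6561, 1457/6561, 595/2187, 202/729]
  s_3: [55/243, 2/9, 22/81, 68/243]
  s_4: [55/243, 1447/6561, 1787/6561, 614/2187]
P^5 =
  s_1: [13385/59049, 13066/59049, 1786/6561, 68/243]
  s_2: [13373/59049, 4363/19683, 16069/59049, 5506/19683]
  s_3: [55/243, 484/2187, 596/2187, 68/243]
  s_4: [13369/59049, 13067/59049, 5357/19683, 1838/6561]

(P^5)[s_4 -> s_2] = 13067/59049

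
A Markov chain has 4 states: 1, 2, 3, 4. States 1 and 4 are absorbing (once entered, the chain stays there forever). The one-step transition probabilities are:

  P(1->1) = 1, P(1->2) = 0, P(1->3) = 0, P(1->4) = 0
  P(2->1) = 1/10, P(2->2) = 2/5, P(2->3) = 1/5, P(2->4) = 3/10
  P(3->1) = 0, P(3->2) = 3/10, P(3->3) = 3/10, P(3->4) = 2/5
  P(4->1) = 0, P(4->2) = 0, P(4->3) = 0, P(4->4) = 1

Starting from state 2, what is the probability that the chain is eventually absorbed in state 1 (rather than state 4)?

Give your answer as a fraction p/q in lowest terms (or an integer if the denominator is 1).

Answer: 7/36

Derivation:
Let a_i = P(absorbed in 1 | start in state i).
Boundary conditions: a_1 = 1, a_4 = 0.
For each transient state i, a_i = sum_j P(i->j) * a_j:
  a_2 = 1/10*a_1 + 2/5*a_2 + 1/5*a_3 + 3/10*a_4
  a_3 = 0*a_1 + 3/10*a_2 + 3/10*a_3 + 2/5*a_4

Substituting a_1 = 1 and a_4 = 0, rearrange to (I - Q) a = r where r[i] = P(i -> 1):
  [3/5, -1/5] . (a_2, a_3) = 1/10
  [-3/10, 7/10] . (a_2, a_3) = 0

Solving yields:
  a_2 = 7/36
  a_3 = 1/12

Starting state is 2, so the absorption probability is a_2 = 7/36.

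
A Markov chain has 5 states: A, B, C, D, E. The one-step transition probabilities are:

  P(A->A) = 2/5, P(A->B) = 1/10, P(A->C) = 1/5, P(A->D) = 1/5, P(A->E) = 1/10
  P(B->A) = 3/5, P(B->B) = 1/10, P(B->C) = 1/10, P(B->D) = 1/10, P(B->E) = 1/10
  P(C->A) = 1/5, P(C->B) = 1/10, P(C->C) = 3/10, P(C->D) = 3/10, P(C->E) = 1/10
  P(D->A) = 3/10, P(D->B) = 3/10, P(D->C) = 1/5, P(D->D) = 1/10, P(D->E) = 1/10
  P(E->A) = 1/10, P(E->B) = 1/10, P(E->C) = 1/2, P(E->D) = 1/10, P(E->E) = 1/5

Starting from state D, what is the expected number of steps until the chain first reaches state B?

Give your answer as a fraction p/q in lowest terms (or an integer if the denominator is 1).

Answer: 2430/413

Derivation:
Let h_i = expected steps to first reach B from state i.
Boundary: h_B = 0.
First-step equations for the other states:
  h_A = 1 + 2/5*h_A + 1/10*h_B + 1/5*h_C + 1/5*h_D + 1/10*h_E
  h_C = 1 + 1/5*h_A + 1/10*h_B + 3/10*h_C + 3/10*h_D + 1/10*h_E
  h_D = 1 + 3/10*h_A + 3/10*h_B + 1/5*h_C + 1/10*h_D + 1/10*h_E
  h_E = 1 + 1/10*h_A + 1/10*h_B + 1/2*h_C + 1/10*h_D + 1/5*h_E

Substituting h_B = 0 and rearranging gives the linear system (I - Q) h = 1:
  [3/5, -1/5, -1/5, -1/10] . (h_A, h_C, h_D, h_E) = 1
  [-1/5, 7/10, -3/10, -1/10] . (h_A, h_C, h_D, h_E) = 1
  [-3/10, -1/5, 9/10, -1/10] . (h_A, h_C, h_D, h_E) = 1
  [-1/10, -1/2, -1/10, 4/5] . (h_A, h_C, h_D, h_E) = 1

Solving yields:
  h_A = 2970/413
  h_C = 2910/413
  h_D = 2430/413
  h_E = 430/59

Starting state is D, so the expected hitting time is h_D = 2430/413.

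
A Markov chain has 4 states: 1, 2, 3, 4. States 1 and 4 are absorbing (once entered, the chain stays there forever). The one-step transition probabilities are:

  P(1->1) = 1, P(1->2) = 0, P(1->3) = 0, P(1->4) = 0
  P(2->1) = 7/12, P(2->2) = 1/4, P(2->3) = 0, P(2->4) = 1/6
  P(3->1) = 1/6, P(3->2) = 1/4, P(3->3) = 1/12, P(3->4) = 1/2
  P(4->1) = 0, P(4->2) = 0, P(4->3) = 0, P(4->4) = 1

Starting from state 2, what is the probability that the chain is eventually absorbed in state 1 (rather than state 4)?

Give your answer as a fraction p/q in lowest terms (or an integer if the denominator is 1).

Let a_i = P(absorbed in 1 | start in state i).
Boundary conditions: a_1 = 1, a_4 = 0.
For each transient state i, a_i = sum_j P(i->j) * a_j:
  a_2 = 7/12*a_1 + 1/4*a_2 + 0*a_3 + 1/6*a_4
  a_3 = 1/6*a_1 + 1/4*a_2 + 1/12*a_3 + 1/2*a_4

Substituting a_1 = 1 and a_4 = 0, rearrange to (I - Q) a = r where r[i] = P(i -> 1):
  [3/4, 0] . (a_2, a_3) = 7/12
  [-1/4, 11/12] . (a_2, a_3) = 1/6

Solving yields:
  a_2 = 7/9
  a_3 = 13/33

Starting state is 2, so the absorption probability is a_2 = 7/9.

Answer: 7/9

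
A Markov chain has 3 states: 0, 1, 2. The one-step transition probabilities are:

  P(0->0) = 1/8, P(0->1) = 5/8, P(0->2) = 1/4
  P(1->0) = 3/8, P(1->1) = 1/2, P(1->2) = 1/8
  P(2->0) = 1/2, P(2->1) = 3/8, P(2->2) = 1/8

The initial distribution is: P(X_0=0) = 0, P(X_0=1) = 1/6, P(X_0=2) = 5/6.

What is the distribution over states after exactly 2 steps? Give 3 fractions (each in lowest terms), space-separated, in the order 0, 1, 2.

Propagating the distribution step by step (d_{t+1} = d_t * P):
d_0 = (0=0, 1=1/6, 2=5/6)
  d_1[0] = 0*1/8 + 1/6*3/8 + 5/6*1/2 = 23/48
  d_1[1] = 0*5/8 + 1/6*1/2 + 5/6*3/8 = 19/48
  d_1[2] = 0*1/4 + 1/6*1/8 + 5/6*1/8 = 1/8
d_1 = (0=23/48, 1=19/48, 2=1/8)
  d_2[0] = 23/48*1/8 + 19/48*3/8 + 1/8*1/2 = 13/48
  d_2[1] = 23/48*5/8 + 19/48*1/2 + 1/8*3/8 = 209/384
  d_2[2] = 23/48*1/4 + 19/48*1/8 + 1/8*1/8 = 71/384
d_2 = (0=13/48, 1=209/384, 2=71/384)

Answer: 13/48 209/384 71/384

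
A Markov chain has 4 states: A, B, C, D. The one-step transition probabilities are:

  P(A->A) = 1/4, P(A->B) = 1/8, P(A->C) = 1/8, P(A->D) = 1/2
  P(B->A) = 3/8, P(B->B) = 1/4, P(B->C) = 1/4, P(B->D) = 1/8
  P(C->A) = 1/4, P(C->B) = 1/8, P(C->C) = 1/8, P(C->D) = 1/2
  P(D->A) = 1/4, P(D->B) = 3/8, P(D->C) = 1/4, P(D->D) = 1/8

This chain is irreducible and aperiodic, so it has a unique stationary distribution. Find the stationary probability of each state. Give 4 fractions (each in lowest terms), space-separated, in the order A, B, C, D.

Answer: 185/664 19/83 127/664 25/83

Derivation:
The stationary distribution satisfies pi = pi * P, i.e.:
  pi_A = 1/4*pi_A + 3/8*pi_B + 1/4*pi_C + 1/4*pi_D
  pi_B = 1/8*pi_A + 1/4*pi_B + 1/8*pi_C + 3/8*pi_D
  pi_C = 1/8*pi_A + 1/4*pi_B + 1/8*pi_C + 1/4*pi_D
  pi_D = 1/2*pi_A + 1/8*pi_B + 1/2*pi_C + 1/8*pi_D
with normalization: pi_A + pi_B + pi_C + pi_D = 1.

Using the first 3 balance equations plus normalization, the linear system A*pi = b is:
  [-3/4, 3/8, 1/4, 1/4] . pi = 0
  [1/8, -3/4, 1/8, 3/8] . pi = 0
  [1/8, 1/4, -7/8, 1/4] . pi = 0
  [1, 1, 1, 1] . pi = 1

Solving yields:
  pi_A = 185/664
  pi_B = 19/83
  pi_C = 127/664
  pi_D = 25/83

Verification (pi * P):
  185/664*1/4 + 19/83*3/8 + 127/664*1/4 + 25/83*1/4 = 185/664 = pi_A  (ok)
  185/664*1/8 + 19/83*1/4 + 127/664*1/8 + 25/83*3/8 = 19/83 = pi_B  (ok)
  185/664*1/8 + 19/83*1/4 + 127/664*1/8 + 25/83*1/4 = 127/664 = pi_C  (ok)
  185/664*1/2 + 19/83*1/8 + 127/664*1/2 + 25/83*1/8 = 25/83 = pi_D  (ok)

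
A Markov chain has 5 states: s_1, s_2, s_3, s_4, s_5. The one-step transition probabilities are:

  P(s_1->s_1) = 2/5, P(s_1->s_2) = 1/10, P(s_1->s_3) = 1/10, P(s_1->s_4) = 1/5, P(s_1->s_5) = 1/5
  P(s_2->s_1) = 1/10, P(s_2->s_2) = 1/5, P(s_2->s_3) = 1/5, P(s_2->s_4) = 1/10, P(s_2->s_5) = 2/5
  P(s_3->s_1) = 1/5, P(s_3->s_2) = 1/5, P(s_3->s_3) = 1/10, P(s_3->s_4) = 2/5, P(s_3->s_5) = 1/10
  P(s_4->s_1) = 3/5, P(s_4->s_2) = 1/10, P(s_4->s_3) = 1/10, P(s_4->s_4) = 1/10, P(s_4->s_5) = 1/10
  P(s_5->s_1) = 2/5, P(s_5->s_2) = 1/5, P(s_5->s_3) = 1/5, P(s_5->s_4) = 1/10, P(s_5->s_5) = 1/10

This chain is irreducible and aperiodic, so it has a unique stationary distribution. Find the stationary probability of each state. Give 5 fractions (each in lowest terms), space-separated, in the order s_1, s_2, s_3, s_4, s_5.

The stationary distribution satisfies pi = pi * P, i.e.:
  pi_s_1 = 2/5*pi_s_1 + 1/10*pi_s_2 + 1/5*pi_s_3 + 3/5*pi_s_4 + 2/5*pi_s_5
  pi_s_2 = 1/10*pi_s_1 + 1/5*pi_s_2 + 1/5*pi_s_3 + 1/10*pi_s_4 + 1/5*pi_s_5
  pi_s_3 = 1/10*pi_s_1 + 1/5*pi_s_2 + 1/10*pi_s_3 + 1/10*pi_s_4 + 1/5*pi_s_5
  pi_s_4 = 1/5*pi_s_1 + 1/10*pi_s_2 + 2/5*pi_s_3 + 1/10*pi_s_4 + 1/10*pi_s_5
  pi_s_5 = 1/5*pi_s_1 + 2/5*pi_s_2 + 1/10*pi_s_3 + 1/10*pi_s_4 + 1/10*pi_s_5
with normalization: pi_s_1 + pi_s_2 + pi_s_3 + pi_s_4 + pi_s_5 = 1.

Using the first 4 balance equations plus normalization, the linear system A*pi = b is:
  [-3/5, 1/10, 1/5, 3/5, 2/5] . pi = 0
  [1/10, -4/5, 1/5, 1/10, 1/5] . pi = 0
  [1/10, 1/5, -9/10, 1/10, 1/5] . pi = 0
  [1/5, 1/10, 2/5, -9/10, 1/10] . pi = 0
  [1, 1, 1, 1, 1] . pi = 1

Solving yields:
  pi_s_1 = 3853/10557
  pi_s_2 = 1540/10557
  pi_s_3 = 1400/10557
  pi_s_4 = 1861/10557
  pi_s_5 = 1903/10557

Verification (pi * P):
  3853/10557*2/5 + 1540/10557*1/10 + 1400/10557*1/5 + 1861/10557*3/5 + 1903/10557*2/5 = 3853/10557 = pi_s_1  (ok)
  3853/10557*1/10 + 1540/10557*1/5 + 1400/10557*1/5 + 1861/10557*1/10 + 1903/10557*1/5 = 1540/10557 = pi_s_2  (ok)
  3853/10557*1/10 + 1540/10557*1/5 + 1400/10557*1/10 + 1861/10557*1/10 + 1903/10557*1/5 = 1400/10557 = pi_s_3  (ok)
  3853/10557*1/5 + 1540/10557*1/10 + 1400/10557*2/5 + 1861/10557*1/10 + 1903/10557*1/10 = 1861/10557 = pi_s_4  (ok)
  3853/10557*1/5 + 1540/10557*2/5 + 1400/10557*1/10 + 1861/10557*1/10 + 1903/10557*1/10 = 1903/10557 = pi_s_5  (ok)

Answer: 3853/10557 1540/10557 1400/10557 1861/10557 1903/10557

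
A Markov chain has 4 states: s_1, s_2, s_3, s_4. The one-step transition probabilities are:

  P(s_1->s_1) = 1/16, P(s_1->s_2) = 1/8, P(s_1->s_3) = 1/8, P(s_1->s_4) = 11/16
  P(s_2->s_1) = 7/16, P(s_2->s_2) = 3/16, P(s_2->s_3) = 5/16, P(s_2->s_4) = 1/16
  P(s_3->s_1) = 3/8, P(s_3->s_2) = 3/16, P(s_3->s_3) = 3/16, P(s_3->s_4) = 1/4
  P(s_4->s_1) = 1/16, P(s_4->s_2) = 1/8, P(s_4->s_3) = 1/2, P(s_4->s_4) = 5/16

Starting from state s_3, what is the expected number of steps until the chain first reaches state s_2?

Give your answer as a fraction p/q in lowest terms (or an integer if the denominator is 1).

Answer: 400/61

Derivation:
Let h_i = expected steps to first reach s_2 from state i.
Boundary: h_s_2 = 0.
First-step equations for the other states:
  h_s_1 = 1 + 1/16*h_s_1 + 1/8*h_s_2 + 1/8*h_s_3 + 11/16*h_s_4
  h_s_3 = 1 + 3/8*h_s_1 + 3/16*h_s_2 + 3/16*h_s_3 + 1/4*h_s_4
  h_s_4 = 1 + 1/16*h_s_1 + 1/8*h_s_2 + 1/2*h_s_3 + 5/16*h_s_4

Substituting h_s_2 = 0 and rearranging gives the linear system (I - Q) h = 1:
  [15/16, -1/8, -11/16] . (h_s_1, h_s_3, h_s_4) = 1
  [-3/8, 13/16, -1/4] . (h_s_1, h_s_3, h_s_4) = 1
  [-1/16, -1/2, 11/16] . (h_s_1, h_s_3, h_s_4) = 1

Solving yields:
  h_s_1 = 2976/427
  h_s_3 = 400/61
  h_s_4 = 48/7

Starting state is s_3, so the expected hitting time is h_s_3 = 400/61.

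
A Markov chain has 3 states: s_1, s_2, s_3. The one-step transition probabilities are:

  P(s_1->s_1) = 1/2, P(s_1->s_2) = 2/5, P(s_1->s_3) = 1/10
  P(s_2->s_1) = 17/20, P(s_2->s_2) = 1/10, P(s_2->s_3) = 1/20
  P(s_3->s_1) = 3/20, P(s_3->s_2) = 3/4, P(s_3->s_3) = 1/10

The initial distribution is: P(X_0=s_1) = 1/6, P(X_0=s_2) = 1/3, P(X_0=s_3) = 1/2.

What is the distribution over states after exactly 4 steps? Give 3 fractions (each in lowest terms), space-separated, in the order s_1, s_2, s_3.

Propagating the distribution step by step (d_{t+1} = d_t * P):
d_0 = (s_1=1/6, s_2=1/3, s_3=1/2)
  d_1[s_1] = 1/6*1/2 + 1/3*17/20 + 1/2*3/20 = 53/120
  d_1[s_2] = 1/6*2/5 + 1/3*1/10 + 1/2*3/4 = 19/40
  d_1[s_3] = 1/6*1/10 + 1/3*1/20 + 1/2*1/10 = 1/12
d_1 = (s_1=53/120, s_2=19/40, s_3=1/12)
  d_2[s_1] = 53/120*1/2 + 19/40*17/20 + 1/12*3/20 = 1529/2400
  d_2[s_2] = 53/120*2/5 + 19/40*1/10 + 1/12*3/4 = 43/150
  d_2[s_3] = 53/120*1/10 + 19/40*1/20 + 1/12*1/10 = 61/800
d_2 = (s_1=1529/2400, s_2=43/150, s_3=61/800)
  d_3[s_1] = 1529/2400*1/2 + 43/150*17/20 + 61/800*3/20 = 5507/9600
  d_3[s_2] = 1529/2400*2/5 + 43/150*1/10 + 61/800*3/4 = 5451/16000
  d_3[s_3] = 1529/2400*1/10 + 43/150*1/20 + 61/800*1/10 = 257/3000
d_3 = (s_1=5507/9600, s_2=5451/16000, s_3=257/3000)
  d_4[s_1] = 5507/9600*1/2 + 5451/16000*17/20 + 257/3000*3/20 = 565687/960000
  d_4[s_2] = 5507/9600*2/5 + 5451/16000*1/10 + 257/3000*3/4 = 157333/480000
  d_4[s_3] = 5507/9600*1/10 + 5451/16000*1/20 + 257/3000*1/10 = 26549/320000
d_4 = (s_1=565687/960000, s_2=157333/480000, s_3=26549/320000)

Answer: 565687/960000 157333/480000 26549/320000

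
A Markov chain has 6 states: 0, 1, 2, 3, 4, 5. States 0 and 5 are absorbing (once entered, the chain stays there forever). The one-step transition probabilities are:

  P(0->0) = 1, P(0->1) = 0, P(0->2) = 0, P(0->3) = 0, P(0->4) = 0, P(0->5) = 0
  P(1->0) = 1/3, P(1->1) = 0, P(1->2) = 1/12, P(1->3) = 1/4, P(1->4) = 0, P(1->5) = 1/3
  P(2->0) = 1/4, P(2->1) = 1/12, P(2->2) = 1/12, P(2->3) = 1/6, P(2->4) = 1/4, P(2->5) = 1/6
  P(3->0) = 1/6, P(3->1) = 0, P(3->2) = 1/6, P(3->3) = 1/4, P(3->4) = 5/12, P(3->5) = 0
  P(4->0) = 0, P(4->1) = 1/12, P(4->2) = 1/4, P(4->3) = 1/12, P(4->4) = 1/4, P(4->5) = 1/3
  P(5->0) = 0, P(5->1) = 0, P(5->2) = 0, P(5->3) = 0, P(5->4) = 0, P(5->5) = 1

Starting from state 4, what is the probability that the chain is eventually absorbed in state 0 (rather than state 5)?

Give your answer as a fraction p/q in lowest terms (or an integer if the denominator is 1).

Answer: 2079/7801

Derivation:
Let a_i = P(absorbed in 0 | start in state i).
Boundary conditions: a_0 = 1, a_5 = 0.
For each transient state i, a_i = sum_j P(i->j) * a_j:
  a_1 = 1/3*a_0 + 0*a_1 + 1/12*a_2 + 1/4*a_3 + 0*a_4 + 1/3*a_5
  a_2 = 1/4*a_0 + 1/12*a_1 + 1/12*a_2 + 1/6*a_3 + 1/4*a_4 + 1/6*a_5
  a_3 = 1/6*a_0 + 0*a_1 + 1/6*a_2 + 1/4*a_3 + 5/12*a_4 + 0*a_5
  a_4 = 0*a_0 + 1/12*a_1 + 1/4*a_2 + 1/12*a_3 + 1/4*a_4 + 1/3*a_5

Substituting a_0 = 1 and a_5 = 0, rearrange to (I - Q) a = r where r[i] = P(i -> 0):
  [1, -1/12, -1/4, 0] . (a_1, a_2, a_3, a_4) = 1/3
  [-1/12, 11/12, -1/6, -1/4] . (a_1, a_2, a_3, a_4) = 1/4
  [0, -1/6, 3/4, -5/12] . (a_1, a_2, a_3, a_4) = 1/6
  [-1/12, -1/4, -1/12, 3/4] . (a_1, a_2, a_3, a_4) = 0

Solving yields:
  a_1 = 3839/7801
  a_2 = 3719/7801
  a_3 = 3715/7801
  a_4 = 2079/7801

Starting state is 4, so the absorption probability is a_4 = 2079/7801.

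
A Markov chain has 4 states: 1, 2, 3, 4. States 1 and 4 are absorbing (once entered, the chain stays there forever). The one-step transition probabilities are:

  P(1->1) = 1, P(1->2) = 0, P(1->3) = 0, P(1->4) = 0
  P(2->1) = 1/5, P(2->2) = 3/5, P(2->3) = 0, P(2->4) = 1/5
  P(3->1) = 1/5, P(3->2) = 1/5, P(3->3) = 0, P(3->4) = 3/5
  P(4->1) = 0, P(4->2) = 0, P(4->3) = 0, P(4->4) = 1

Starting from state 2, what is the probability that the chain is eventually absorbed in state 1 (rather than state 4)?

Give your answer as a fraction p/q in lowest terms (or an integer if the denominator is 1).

Let a_i = P(absorbed in 1 | start in state i).
Boundary conditions: a_1 = 1, a_4 = 0.
For each transient state i, a_i = sum_j P(i->j) * a_j:
  a_2 = 1/5*a_1 + 3/5*a_2 + 0*a_3 + 1/5*a_4
  a_3 = 1/5*a_1 + 1/5*a_2 + 0*a_3 + 3/5*a_4

Substituting a_1 = 1 and a_4 = 0, rearrange to (I - Q) a = r where r[i] = P(i -> 1):
  [2/5, 0] . (a_2, a_3) = 1/5
  [-1/5, 1] . (a_2, a_3) = 1/5

Solving yields:
  a_2 = 1/2
  a_3 = 3/10

Starting state is 2, so the absorption probability is a_2 = 1/2.

Answer: 1/2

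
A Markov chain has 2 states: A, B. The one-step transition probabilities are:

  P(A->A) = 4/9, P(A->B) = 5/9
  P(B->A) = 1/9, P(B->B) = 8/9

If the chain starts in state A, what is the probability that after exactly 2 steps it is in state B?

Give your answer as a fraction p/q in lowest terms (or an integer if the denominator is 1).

Answer: 20/27

Derivation:
Computing P^2 by repeated multiplication:
P^1 =
  A: [4/9, 5/9]
  B: [1/9, 8/9]
P^2 =
  A: [7/27, 20/27]
  B: [4/27, 23/27]

(P^2)[A -> B] = 20/27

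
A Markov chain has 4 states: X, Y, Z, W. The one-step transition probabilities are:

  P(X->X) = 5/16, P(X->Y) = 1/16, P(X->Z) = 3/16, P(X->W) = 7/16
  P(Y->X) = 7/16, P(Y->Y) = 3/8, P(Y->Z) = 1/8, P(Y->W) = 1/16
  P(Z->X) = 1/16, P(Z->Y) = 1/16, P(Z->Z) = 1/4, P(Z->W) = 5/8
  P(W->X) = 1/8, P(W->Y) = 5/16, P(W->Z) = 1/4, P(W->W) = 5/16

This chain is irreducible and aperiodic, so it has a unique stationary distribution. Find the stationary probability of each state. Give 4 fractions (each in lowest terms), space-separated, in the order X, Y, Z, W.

Answer: 734/3309 241/1103 691/3309 387/1103

Derivation:
The stationary distribution satisfies pi = pi * P, i.e.:
  pi_X = 5/16*pi_X + 7/16*pi_Y + 1/16*pi_Z + 1/8*pi_W
  pi_Y = 1/16*pi_X + 3/8*pi_Y + 1/16*pi_Z + 5/16*pi_W
  pi_Z = 3/16*pi_X + 1/8*pi_Y + 1/4*pi_Z + 1/4*pi_W
  pi_W = 7/16*pi_X + 1/16*pi_Y + 5/8*pi_Z + 5/16*pi_W
with normalization: pi_X + pi_Y + pi_Z + pi_W = 1.

Using the first 3 balance equations plus normalization, the linear system A*pi = b is:
  [-11/16, 7/16, 1/16, 1/8] . pi = 0
  [1/16, -5/8, 1/16, 5/16] . pi = 0
  [3/16, 1/8, -3/4, 1/4] . pi = 0
  [1, 1, 1, 1] . pi = 1

Solving yields:
  pi_X = 734/3309
  pi_Y = 241/1103
  pi_Z = 691/3309
  pi_W = 387/1103

Verification (pi * P):
  734/3309*5/16 + 241/1103*7/16 + 691/3309*1/16 + 387/1103*1/8 = 734/3309 = pi_X  (ok)
  734/3309*1/16 + 241/1103*3/8 + 691/3309*1/16 + 387/1103*5/16 = 241/1103 = pi_Y  (ok)
  734/3309*3/16 + 241/1103*1/8 + 691/3309*1/4 + 387/1103*1/4 = 691/3309 = pi_Z  (ok)
  734/3309*7/16 + 241/1103*1/16 + 691/3309*5/8 + 387/1103*5/16 = 387/1103 = pi_W  (ok)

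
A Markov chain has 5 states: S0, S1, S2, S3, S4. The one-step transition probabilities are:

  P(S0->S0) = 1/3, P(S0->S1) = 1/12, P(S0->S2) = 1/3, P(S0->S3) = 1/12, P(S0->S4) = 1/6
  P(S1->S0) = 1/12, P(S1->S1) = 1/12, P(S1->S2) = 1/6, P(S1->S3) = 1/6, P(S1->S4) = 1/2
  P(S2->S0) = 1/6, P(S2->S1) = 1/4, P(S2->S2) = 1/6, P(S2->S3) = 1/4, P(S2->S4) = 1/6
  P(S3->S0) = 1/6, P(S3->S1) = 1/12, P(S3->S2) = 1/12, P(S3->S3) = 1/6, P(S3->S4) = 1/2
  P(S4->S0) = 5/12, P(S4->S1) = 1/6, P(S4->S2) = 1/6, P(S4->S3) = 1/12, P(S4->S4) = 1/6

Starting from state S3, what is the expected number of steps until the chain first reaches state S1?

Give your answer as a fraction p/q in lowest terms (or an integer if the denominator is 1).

Answer: 2952/403

Derivation:
Let h_i = expected steps to first reach S1 from state i.
Boundary: h_S1 = 0.
First-step equations for the other states:
  h_S0 = 1 + 1/3*h_S0 + 1/12*h_S1 + 1/3*h_S2 + 1/12*h_S3 + 1/6*h_S4
  h_S2 = 1 + 1/6*h_S0 + 1/4*h_S1 + 1/6*h_S2 + 1/4*h_S3 + 1/6*h_S4
  h_S3 = 1 + 1/6*h_S0 + 1/12*h_S1 + 1/12*h_S2 + 1/6*h_S3 + 1/2*h_S4
  h_S4 = 1 + 5/12*h_S0 + 1/6*h_S1 + 1/6*h_S2 + 1/12*h_S3 + 1/6*h_S4

Substituting h_S1 = 0 and rearranging gives the linear system (I - Q) h = 1:
  [2/3, -1/3, -1/12, -1/6] . (h_S0, h_S2, h_S3, h_S4) = 1
  [-1/6, 5/6, -1/4, -1/6] . (h_S0, h_S2, h_S3, h_S4) = 1
  [-1/6, -1/12, 5/6, -1/2] . (h_S0, h_S2, h_S3, h_S4) = 1
  [-5/12, -1/6, -1/12, 5/6] . (h_S0, h_S2, h_S3, h_S4) = 1

Solving yields:
  h_S0 = 2904/403
  h_S2 = 192/31
  h_S3 = 2952/403
  h_S4 = 210/31

Starting state is S3, so the expected hitting time is h_S3 = 2952/403.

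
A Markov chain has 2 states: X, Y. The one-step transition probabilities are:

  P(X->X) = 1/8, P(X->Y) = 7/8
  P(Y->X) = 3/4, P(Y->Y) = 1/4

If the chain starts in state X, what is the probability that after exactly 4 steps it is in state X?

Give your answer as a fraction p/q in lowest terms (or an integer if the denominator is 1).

Answer: 2227/4096

Derivation:
Computing P^4 by repeated multiplication:
P^1 =
  X: [1/8, 7/8]
  Y: [3/4, 1/4]
P^2 =
  X: [43/64, 21/64]
  Y: [9/32, 23/32]
P^3 =
  X: [169/512, 343/512]
  Y: [147/256, 109/256]
P^4 =
  X: [2227/4096, 1869/4096]
  Y: [801/2048, 1247/2048]

(P^4)[X -> X] = 2227/4096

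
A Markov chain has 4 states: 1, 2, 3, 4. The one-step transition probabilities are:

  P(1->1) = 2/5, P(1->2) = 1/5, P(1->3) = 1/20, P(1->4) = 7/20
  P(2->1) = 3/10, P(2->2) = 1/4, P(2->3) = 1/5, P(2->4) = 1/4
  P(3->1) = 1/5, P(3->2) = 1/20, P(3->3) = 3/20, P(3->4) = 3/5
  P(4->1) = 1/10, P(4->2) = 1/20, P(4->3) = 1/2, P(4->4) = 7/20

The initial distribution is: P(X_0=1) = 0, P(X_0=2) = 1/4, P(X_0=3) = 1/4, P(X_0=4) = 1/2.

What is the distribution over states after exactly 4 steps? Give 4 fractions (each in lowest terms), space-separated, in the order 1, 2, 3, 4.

Answer: 67469/320000 32417/320000 35481/128000 262823/640000

Derivation:
Propagating the distribution step by step (d_{t+1} = d_t * P):
d_0 = (1=0, 2=1/4, 3=1/4, 4=1/2)
  d_1[1] = 0*2/5 + 1/4*3/10 + 1/4*1/5 + 1/2*1/10 = 7/40
  d_1[2] = 0*1/5 + 1/4*1/4 + 1/4*1/20 + 1/2*1/20 = 1/10
  d_1[3] = 0*1/20 + 1/4*1/5 + 1/4*3/20 + 1/2*1/2 = 27/80
  d_1[4] = 0*7/20 + 1/4*1/4 + 1/4*3/5 + 1/2*7/20 = 31/80
d_1 = (1=7/40, 2=1/10, 3=27/80, 4=31/80)
  d_2[1] = 7/40*2/5 + 1/10*3/10 + 27/80*1/5 + 31/80*1/10 = 33/160
  d_2[2] = 7/40*1/5 + 1/10*1/4 + 27/80*1/20 + 31/80*1/20 = 77/800
  d_2[3] = 7/40*1/20 + 1/10*1/5 + 27/80*3/20 + 31/80*1/2 = 437/1600
  d_2[4] = 7/40*7/20 + 1/10*1/4 + 27/80*3/5 + 31/80*7/20 = 679/1600
d_2 = (1=33/160, 2=77/800, 3=437/1600, 4=679/1600)
  d_3[1] = 33/160*2/5 + 77/800*3/10 + 437/1600*1/5 + 679/1600*1/10 = 667/3200
  d_3[2] = 33/160*1/5 + 77/800*1/4 + 437/1600*1/20 + 679/1600*1/20 = 1603/16000
  d_3[3] = 33/160*1/20 + 77/800*1/5 + 437/1600*3/20 + 679/1600*1/2 = 9047/32000
  d_3[4] = 33/160*7/20 + 77/800*1/4 + 437/1600*3/5 + 679/1600*7/20 = 13077/32000
d_3 = (1=667/3200, 2=1603/16000, 3=9047/32000, 4=13077/32000)
  d_4[1] = 667/3200*2/5 + 1603/16000*3/10 + 9047/32000*1/5 + 13077/32000*1/10 = 67469/320000
  d_4[2] = 667/3200*1/5 + 1603/16000*1/4 + 9047/32000*1/20 + 13077/32000*1/20 = 32417/320000
  d_4[3] = 667/3200*1/20 + 1603/16000*1/5 + 9047/32000*3/20 + 13077/32000*1/2 = 35481/128000
  d_4[4] = 667/3200*7/20 + 1603/16000*1/4 + 9047/32000*3/5 + 13077/32000*7/20 = 262823/640000
d_4 = (1=67469/320000, 2=32417/320000, 3=35481/128000, 4=262823/640000)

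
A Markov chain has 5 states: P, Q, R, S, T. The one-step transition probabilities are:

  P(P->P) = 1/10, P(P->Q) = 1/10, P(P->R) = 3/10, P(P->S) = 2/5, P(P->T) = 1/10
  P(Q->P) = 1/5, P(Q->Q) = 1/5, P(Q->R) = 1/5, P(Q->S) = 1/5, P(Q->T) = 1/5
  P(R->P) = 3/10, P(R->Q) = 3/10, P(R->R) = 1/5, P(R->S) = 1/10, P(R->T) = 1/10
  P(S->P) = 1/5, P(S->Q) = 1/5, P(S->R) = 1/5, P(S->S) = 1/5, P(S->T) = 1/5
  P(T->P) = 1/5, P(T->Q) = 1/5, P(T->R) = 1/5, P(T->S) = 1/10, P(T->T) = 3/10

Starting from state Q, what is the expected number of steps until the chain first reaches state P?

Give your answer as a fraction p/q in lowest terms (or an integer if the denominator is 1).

Answer: 50/11

Derivation:
Let h_i = expected steps to first reach P from state i.
Boundary: h_P = 0.
First-step equations for the other states:
  h_Q = 1 + 1/5*h_P + 1/5*h_Q + 1/5*h_R + 1/5*h_S + 1/5*h_T
  h_R = 1 + 3/10*h_P + 3/10*h_Q + 1/5*h_R + 1/10*h_S + 1/10*h_T
  h_S = 1 + 1/5*h_P + 1/5*h_Q + 1/5*h_R + 1/5*h_S + 1/5*h_T
  h_T = 1 + 1/5*h_P + 1/5*h_Q + 1/5*h_R + 1/10*h_S + 3/10*h_T

Substituting h_P = 0 and rearranging gives the linear system (I - Q) h = 1:
  [4/5, -1/5, -1/5, -1/5] . (h_Q, h_R, h_S, h_T) = 1
  [-3/10, 4/5, -1/10, -1/10] . (h_Q, h_R, h_S, h_T) = 1
  [-1/5, -1/5, 4/5, -1/5] . (h_Q, h_R, h_S, h_T) = 1
  [-1/5, -1/5, -1/10, 7/10] . (h_Q, h_R, h_S, h_T) = 1

Solving yields:
  h_Q = 50/11
  h_R = 45/11
  h_S = 50/11
  h_T = 50/11

Starting state is Q, so the expected hitting time is h_Q = 50/11.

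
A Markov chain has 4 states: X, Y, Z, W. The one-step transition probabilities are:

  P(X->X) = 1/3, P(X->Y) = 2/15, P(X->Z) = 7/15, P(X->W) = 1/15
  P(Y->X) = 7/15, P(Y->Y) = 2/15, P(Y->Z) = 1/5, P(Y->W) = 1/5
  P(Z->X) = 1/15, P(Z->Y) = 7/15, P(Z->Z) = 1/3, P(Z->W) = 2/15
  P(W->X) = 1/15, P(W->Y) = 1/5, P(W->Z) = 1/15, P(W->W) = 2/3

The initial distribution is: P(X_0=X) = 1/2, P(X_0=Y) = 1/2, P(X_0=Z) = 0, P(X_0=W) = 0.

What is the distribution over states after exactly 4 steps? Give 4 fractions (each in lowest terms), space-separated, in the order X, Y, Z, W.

Answer: 3887/16875 1363/5625 901/3375 4394/16875

Derivation:
Propagating the distribution step by step (d_{t+1} = d_t * P):
d_0 = (X=1/2, Y=1/2, Z=0, W=0)
  d_1[X] = 1/2*1/3 + 1/2*7/15 + 0*1/15 + 0*1/15 = 2/5
  d_1[Y] = 1/2*2/15 + 1/2*2/15 + 0*7/15 + 0*1/5 = 2/15
  d_1[Z] = 1/2*7/15 + 1/2*1/5 + 0*1/3 + 0*1/15 = 1/3
  d_1[W] = 1/2*1/15 + 1/2*1/5 + 0*2/15 + 0*2/3 = 2/15
d_1 = (X=2/5, Y=2/15, Z=1/3, W=2/15)
  d_2[X] = 2/5*1/3 + 2/15*7/15 + 1/3*1/15 + 2/15*1/15 = 17/75
  d_2[Y] = 2/5*2/15 + 2/15*2/15 + 1/3*7/15 + 2/15*1/5 = 19/75
  d_2[Z] = 2/5*7/15 + 2/15*1/5 + 1/3*1/3 + 2/15*1/15 = 1/3
  d_2[W] = 2/5*1/15 + 2/15*1/5 + 1/3*2/15 + 2/15*2/3 = 14/75
d_2 = (X=17/75, Y=19/75, Z=1/3, W=14/75)
  d_3[X] = 17/75*1/3 + 19/75*7/15 + 1/3*1/15 + 14/75*1/15 = 257/1125
  d_3[Y] = 17/75*2/15 + 19/75*2/15 + 1/3*7/15 + 14/75*1/5 = 289/1125
  d_3[Z] = 17/75*7/15 + 19/75*1/5 + 1/3*1/3 + 14/75*1/15 = 7/25
  d_3[W] = 17/75*1/15 + 19/75*1/5 + 1/3*2/15 + 14/75*2/3 = 88/375
d_3 = (X=257/1125, Y=289/1125, Z=7/25, W=88/375)
  d_4[X] = 257/1125*1/3 + 289/1125*7/15 + 7/25*1/15 + 88/375*1/15 = 3887/16875
  d_4[Y] = 257/1125*2/15 + 289/1125*2/15 + 7/25*7/15 + 88/375*1/5 = 1363/5625
  d_4[Z] = 257/1125*7/15 + 289/1125*1/5 + 7/25*1/3 + 88/375*1/15 = 901/3375
  d_4[W] = 257/1125*1/15 + 289/1125*1/5 + 7/25*2/15 + 88/375*2/3 = 4394/16875
d_4 = (X=3887/16875, Y=1363/5625, Z=901/3375, W=4394/16875)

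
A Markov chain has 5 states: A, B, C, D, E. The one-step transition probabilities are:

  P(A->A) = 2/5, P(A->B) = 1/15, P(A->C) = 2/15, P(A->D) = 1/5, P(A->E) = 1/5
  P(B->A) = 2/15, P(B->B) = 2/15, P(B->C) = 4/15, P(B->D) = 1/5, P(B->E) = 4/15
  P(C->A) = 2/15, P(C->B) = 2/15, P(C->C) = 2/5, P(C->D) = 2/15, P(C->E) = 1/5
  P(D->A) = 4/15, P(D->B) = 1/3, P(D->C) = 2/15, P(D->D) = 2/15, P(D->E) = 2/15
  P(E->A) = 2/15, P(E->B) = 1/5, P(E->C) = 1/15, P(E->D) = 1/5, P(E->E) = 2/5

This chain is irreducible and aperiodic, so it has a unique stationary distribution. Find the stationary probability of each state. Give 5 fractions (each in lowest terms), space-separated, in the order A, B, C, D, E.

Answer: 3094/14475 2473/14475 2753/14475 2542/14475 3613/14475

Derivation:
The stationary distribution satisfies pi = pi * P, i.e.:
  pi_A = 2/5*pi_A + 2/15*pi_B + 2/15*pi_C + 4/15*pi_D + 2/15*pi_E
  pi_B = 1/15*pi_A + 2/15*pi_B + 2/15*pi_C + 1/3*pi_D + 1/5*pi_E
  pi_C = 2/15*pi_A + 4/15*pi_B + 2/5*pi_C + 2/15*pi_D + 1/15*pi_E
  pi_D = 1/5*pi_A + 1/5*pi_B + 2/15*pi_C + 2/15*pi_D + 1/5*pi_E
  pi_E = 1/5*pi_A + 4/15*pi_B + 1/5*pi_C + 2/15*pi_D + 2/5*pi_E
with normalization: pi_A + pi_B + pi_C + pi_D + pi_E = 1.

Using the first 4 balance equations plus normalization, the linear system A*pi = b is:
  [-3/5, 2/15, 2/15, 4/15, 2/15] . pi = 0
  [1/15, -13/15, 2/15, 1/3, 1/5] . pi = 0
  [2/15, 4/15, -3/5, 2/15, 1/15] . pi = 0
  [1/5, 1/5, 2/15, -13/15, 1/5] . pi = 0
  [1, 1, 1, 1, 1] . pi = 1

Solving yields:
  pi_A = 3094/14475
  pi_B = 2473/14475
  pi_C = 2753/14475
  pi_D = 2542/14475
  pi_E = 3613/14475

Verification (pi * P):
  3094/14475*2/5 + 2473/14475*2/15 + 2753/14475*2/15 + 2542/14475*4/15 + 3613/14475*2/15 = 3094/14475 = pi_A  (ok)
  3094/14475*1/15 + 2473/14475*2/15 + 2753/14475*2/15 + 2542/14475*1/3 + 3613/14475*1/5 = 2473/14475 = pi_B  (ok)
  3094/14475*2/15 + 2473/14475*4/15 + 2753/14475*2/5 + 2542/14475*2/15 + 3613/14475*1/15 = 2753/14475 = pi_C  (ok)
  3094/14475*1/5 + 2473/14475*1/5 + 2753/14475*2/15 + 2542/14475*2/15 + 3613/14475*1/5 = 2542/14475 = pi_D  (ok)
  3094/14475*1/5 + 2473/14475*4/15 + 2753/14475*1/5 + 2542/14475*2/15 + 3613/14475*2/5 = 3613/14475 = pi_E  (ok)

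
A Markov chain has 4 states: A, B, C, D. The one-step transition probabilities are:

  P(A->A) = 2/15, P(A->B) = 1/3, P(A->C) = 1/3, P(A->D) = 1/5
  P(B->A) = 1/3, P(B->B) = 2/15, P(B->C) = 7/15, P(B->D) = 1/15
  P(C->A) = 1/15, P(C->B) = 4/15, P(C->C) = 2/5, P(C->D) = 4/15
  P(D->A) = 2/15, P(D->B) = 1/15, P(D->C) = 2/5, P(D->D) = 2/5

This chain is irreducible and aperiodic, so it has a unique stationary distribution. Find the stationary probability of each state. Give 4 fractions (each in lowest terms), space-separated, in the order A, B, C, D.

Answer: 107/731 146/731 295/731 183/731

Derivation:
The stationary distribution satisfies pi = pi * P, i.e.:
  pi_A = 2/15*pi_A + 1/3*pi_B + 1/15*pi_C + 2/15*pi_D
  pi_B = 1/3*pi_A + 2/15*pi_B + 4/15*pi_C + 1/15*pi_D
  pi_C = 1/3*pi_A + 7/15*pi_B + 2/5*pi_C + 2/5*pi_D
  pi_D = 1/5*pi_A + 1/15*pi_B + 4/15*pi_C + 2/5*pi_D
with normalization: pi_A + pi_B + pi_C + pi_D = 1.

Using the first 3 balance equations plus normalization, the linear system A*pi = b is:
  [-13/15, 1/3, 1/15, 2/15] . pi = 0
  [1/3, -13/15, 4/15, 1/15] . pi = 0
  [1/3, 7/15, -3/5, 2/5] . pi = 0
  [1, 1, 1, 1] . pi = 1

Solving yields:
  pi_A = 107/731
  pi_B = 146/731
  pi_C = 295/731
  pi_D = 183/731

Verification (pi * P):
  107/731*2/15 + 146/731*1/3 + 295/731*1/15 + 183/731*2/15 = 107/731 = pi_A  (ok)
  107/731*1/3 + 146/731*2/15 + 295/731*4/15 + 183/731*1/15 = 146/731 = pi_B  (ok)
  107/731*1/3 + 146/731*7/15 + 295/731*2/5 + 183/731*2/5 = 295/731 = pi_C  (ok)
  107/731*1/5 + 146/731*1/15 + 295/731*4/15 + 183/731*2/5 = 183/731 = pi_D  (ok)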